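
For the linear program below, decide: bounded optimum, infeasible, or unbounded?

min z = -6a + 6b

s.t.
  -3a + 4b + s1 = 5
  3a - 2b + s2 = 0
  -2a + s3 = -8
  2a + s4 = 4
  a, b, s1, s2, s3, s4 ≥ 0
The row 2a + s4 = 4 with s4 ≥ 0 requires 2a ≤ 4, while the row -2a + s3 = -8 with s3 ≥ 0 is equivalent to 2a ≥ 8. Together they would need 8 ≤ 2a ≤ 4, which is impossible since 8 > 4. No point satisfies all constraints.

The feasible region is empty; the LP is infeasible.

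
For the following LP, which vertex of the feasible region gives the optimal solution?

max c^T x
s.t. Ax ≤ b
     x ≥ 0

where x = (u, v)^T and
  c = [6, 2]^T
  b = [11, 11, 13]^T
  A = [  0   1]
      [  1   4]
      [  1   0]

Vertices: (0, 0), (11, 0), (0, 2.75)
Evaluating z = 6u + 2v at each vertex:
  (0, 0): z = 0
  (11, 0): z = 66
  (0, 2.75): z = 5.5

The largest value is z = 66, attained at (11, 0).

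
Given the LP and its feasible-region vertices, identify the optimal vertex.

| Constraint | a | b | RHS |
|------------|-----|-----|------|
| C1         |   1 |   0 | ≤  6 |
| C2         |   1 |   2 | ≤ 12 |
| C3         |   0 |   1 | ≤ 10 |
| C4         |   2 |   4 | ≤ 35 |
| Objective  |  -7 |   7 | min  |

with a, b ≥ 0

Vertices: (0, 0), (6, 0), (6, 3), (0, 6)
Evaluating z = -7a + 7b at each vertex:
  (0, 0): z = 0
  (6, 0): z = -42
  (6, 3): z = -21
  (0, 6): z = 42

The smallest value is z = -42, attained at (6, 0).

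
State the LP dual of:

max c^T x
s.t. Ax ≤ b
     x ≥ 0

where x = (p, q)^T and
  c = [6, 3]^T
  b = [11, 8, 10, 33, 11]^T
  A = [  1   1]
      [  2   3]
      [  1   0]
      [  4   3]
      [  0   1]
Minimize: z = 11y1 + 8y2 + 10y3 + 33y4 + 11y5

Subject to:
  C1: -y1 - 2y2 - y3 - 4y4 ≤ -6
  C2: -y1 - 3y2 - 3y4 - y5 ≤ -3
  y1, y2, y3, y4, y5 ≥ 0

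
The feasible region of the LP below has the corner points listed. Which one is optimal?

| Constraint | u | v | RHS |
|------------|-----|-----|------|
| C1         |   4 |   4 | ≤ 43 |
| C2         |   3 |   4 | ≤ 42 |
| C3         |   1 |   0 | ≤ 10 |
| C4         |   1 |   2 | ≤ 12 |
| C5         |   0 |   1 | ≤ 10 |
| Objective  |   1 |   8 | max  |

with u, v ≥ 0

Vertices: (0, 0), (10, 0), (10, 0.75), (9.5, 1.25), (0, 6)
Evaluating z = u + 8v at each vertex:
  (0, 0): z = 0
  (10, 0): z = 10
  (10, 0.75): z = 16
  (9.5, 1.25): z = 19.5
  (0, 6): z = 48

The largest value is z = 48, attained at (0, 6).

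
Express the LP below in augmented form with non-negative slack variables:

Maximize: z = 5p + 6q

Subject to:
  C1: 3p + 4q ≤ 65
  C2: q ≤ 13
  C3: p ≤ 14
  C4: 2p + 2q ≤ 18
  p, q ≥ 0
max z = 5p + 6q

s.t.
  3p + 4q + s1 = 65
  q + s2 = 13
  p + s3 = 14
  2p + 2q + s4 = 18
  p, q, s1, s2, s3, s4 ≥ 0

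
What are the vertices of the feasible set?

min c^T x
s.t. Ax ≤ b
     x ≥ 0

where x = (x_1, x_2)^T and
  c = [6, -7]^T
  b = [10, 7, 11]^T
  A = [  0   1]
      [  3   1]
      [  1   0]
Each vertex is the intersection of two constraint boundaries that also satisfies all remaining constraints:
  x_1 = 0 and x_2 = 0 → (0, 0)
  3x_1 + x_2 = 7 and x_2 = 0 → (2.333, 0)
  3x_1 + x_2 = 7 and x_1 = 0 → (0, 7)

Vertices: (0, 0), (2.333, 0), (0, 7)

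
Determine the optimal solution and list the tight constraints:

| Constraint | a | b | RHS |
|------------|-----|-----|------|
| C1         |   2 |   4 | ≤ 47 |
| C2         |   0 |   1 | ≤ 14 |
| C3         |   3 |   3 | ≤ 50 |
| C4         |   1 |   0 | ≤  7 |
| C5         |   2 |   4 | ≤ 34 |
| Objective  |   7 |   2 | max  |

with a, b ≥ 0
Optimal: a = 7, b = 5
Slack at optimum:
  C1: slack = 13
  C2: slack = 9
  C3: slack = 14
  C4: slack = 0 (binding)
  C5: slack = 0 (binding)
  a ≥ 0: a = 7
  b ≥ 0: b = 5
Binding constraints: C4, C5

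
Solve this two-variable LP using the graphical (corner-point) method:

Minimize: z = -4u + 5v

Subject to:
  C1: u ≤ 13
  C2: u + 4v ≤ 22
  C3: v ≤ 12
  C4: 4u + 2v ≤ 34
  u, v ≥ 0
Each vertex is the intersection of two constraint boundaries that also satisfies all remaining constraints:
  u = 0 and v = 0 → (0, 0)
  4u + 2v = 34 and v = 0 → (8.5, 0)
  u + 4v = 22 and 4u + 2v = 34 → (6.571, 3.857)
  u + 4v = 22 and u = 0 → (0, 5.5)

Evaluating z = -4u + 5v at each vertex:
  (0, 0): z = 0
  (8.5, 0): z = -34
  (6.571, 3.857): z = -7
  (0, 5.5): z = 27.5

The minimum is at (8.5, 0) with z = -34.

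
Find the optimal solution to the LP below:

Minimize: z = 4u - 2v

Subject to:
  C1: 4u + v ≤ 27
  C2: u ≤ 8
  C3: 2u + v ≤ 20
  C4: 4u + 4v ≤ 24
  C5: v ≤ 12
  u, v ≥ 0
u = 0, v = 6, z = -12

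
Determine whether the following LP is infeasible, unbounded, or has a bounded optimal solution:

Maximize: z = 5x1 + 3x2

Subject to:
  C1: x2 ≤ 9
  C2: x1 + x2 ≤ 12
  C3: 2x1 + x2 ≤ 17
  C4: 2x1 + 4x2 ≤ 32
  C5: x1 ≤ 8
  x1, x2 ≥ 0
The point (6, 5) satisfies every constraint, so the LP is feasible; the constraints give x1 ≤ 8 and x2 ≤ 9, which with x1, x2 ≥ 0 keep the feasible region inside a bounded box. A feasible, bounded LP attains a finite optimum at a vertex.

Evaluating z = 5x1 + 3x2 at each vertex:
  (0, 0): z = 0
  (8, 0): z = 40
  (8, 1): z = 43
  (6, 5): z = 45
  (0, 8): z = 24

Bounded optimum: z* = 45 at (6, 5).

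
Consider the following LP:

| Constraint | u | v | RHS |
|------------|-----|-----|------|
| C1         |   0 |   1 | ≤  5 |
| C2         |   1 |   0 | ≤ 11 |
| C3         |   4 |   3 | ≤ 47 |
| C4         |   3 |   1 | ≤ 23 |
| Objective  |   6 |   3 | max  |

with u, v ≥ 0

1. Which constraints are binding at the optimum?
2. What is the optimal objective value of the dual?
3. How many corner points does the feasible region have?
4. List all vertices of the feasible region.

1. C1, C4
2. 51 (by strong duality, equal to the primal optimum)
3. 4
4. (0, 0), (7.667, 0), (6, 5), (0, 5)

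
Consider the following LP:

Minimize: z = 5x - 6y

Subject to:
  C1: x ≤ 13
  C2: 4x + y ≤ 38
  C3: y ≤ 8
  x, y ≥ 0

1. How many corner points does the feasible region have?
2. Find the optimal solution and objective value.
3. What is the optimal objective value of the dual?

1. 4
2. x = 0, y = 8, z = -48
3. -48 (by strong duality, equal to the primal optimum)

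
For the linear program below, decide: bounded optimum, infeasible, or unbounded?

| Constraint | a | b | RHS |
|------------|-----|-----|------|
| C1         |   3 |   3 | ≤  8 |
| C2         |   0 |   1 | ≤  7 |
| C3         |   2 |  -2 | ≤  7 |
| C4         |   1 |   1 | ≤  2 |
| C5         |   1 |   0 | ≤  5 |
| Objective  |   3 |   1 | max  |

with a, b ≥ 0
The point (2, 0) satisfies every constraint, so the LP is feasible; the constraints give a ≤ 5 and b ≤ 7, which with a, b ≥ 0 keep the feasible region inside a bounded box. A feasible, bounded LP attains a finite optimum at a vertex.

Evaluating z = 3a + b at each vertex:
  (0, 0): z = 0
  (2, 0): z = 6
  (0, 2): z = 2

The LP has an optimal solution: (2, 0) with z = 6.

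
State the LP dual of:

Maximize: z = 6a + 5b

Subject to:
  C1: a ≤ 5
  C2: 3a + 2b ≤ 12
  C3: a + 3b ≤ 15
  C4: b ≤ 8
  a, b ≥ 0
Minimize: z = 5y1 + 12y2 + 15y3 + 8y4

Subject to:
  C1: -y1 - 3y2 - y3 ≤ -6
  C2: -2y2 - 3y3 - y4 ≤ -5
  y1, y2, y3, y4 ≥ 0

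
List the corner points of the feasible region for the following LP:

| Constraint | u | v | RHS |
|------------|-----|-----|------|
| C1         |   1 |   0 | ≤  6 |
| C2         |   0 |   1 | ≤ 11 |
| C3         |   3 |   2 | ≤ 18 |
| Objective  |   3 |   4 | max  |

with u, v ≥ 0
Each vertex is the intersection of two constraint boundaries that also satisfies all remaining constraints:
  u = 0 and v = 0 → (0, 0)
  u = 6 and 3u + 2v = 18 → (6, 0)
  3u + 2v = 18 and u = 0 → (0, 9)

Vertices: (0, 0), (6, 0), (0, 9)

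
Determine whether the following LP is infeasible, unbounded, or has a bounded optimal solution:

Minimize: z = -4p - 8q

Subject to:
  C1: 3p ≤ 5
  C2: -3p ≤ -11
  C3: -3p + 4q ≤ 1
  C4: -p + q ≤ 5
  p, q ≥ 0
C1 requires 3p ≤ 5, while C2 (-3p ≤ -11) is equivalent to 3p ≥ 11. Together they would need 11 ≤ 3p ≤ 5, which is impossible since 11 > 5. No point satisfies all constraints.

The feasible region is empty; the LP is infeasible.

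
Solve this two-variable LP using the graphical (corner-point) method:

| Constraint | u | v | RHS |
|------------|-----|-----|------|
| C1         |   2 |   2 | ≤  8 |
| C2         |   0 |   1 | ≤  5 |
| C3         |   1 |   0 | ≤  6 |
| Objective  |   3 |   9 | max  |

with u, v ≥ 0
Each vertex is the intersection of two constraint boundaries that also satisfies all remaining constraints:
  u = 0 and v = 0 → (0, 0)
  2u + 2v = 8 and v = 0 → (4, 0)
  2u + 2v = 8 and u = 0 → (0, 4)

Evaluating z = 3u + 9v at each vertex:
  (0, 0): z = 0
  (4, 0): z = 12
  (0, 4): z = 36

The maximum is at (0, 4) with z = 36.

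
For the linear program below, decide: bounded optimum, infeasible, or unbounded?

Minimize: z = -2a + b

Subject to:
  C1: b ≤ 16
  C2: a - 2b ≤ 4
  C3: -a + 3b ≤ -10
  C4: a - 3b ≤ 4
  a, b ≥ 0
C4 requires a - 3b ≤ 4, while C3 (-a + 3b ≤ -10) is equivalent to a - 3b ≥ 10. Together they would need 10 ≤ a - 3b ≤ 4, which is impossible since 10 > 4. No point satisfies all constraints.

Infeasible — the constraint set is empty.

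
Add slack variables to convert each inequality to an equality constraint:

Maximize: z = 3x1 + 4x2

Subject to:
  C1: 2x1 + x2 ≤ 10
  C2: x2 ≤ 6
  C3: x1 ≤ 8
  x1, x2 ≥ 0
max z = 3x1 + 4x2

s.t.
  2x1 + x2 + s1 = 10
  x2 + s2 = 6
  x1 + s3 = 8
  x1, x2, s1, s2, s3 ≥ 0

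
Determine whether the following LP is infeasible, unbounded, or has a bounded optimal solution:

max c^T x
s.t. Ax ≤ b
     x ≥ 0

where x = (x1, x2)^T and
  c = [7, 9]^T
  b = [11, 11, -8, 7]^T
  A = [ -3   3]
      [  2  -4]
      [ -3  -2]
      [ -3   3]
Feasible point: (2, 1) satisfies every constraint, so the LP is feasible.
Direction d = (1, 1): for each constraint row a, a·d ≤ 0 —
  (-3)(1) + (3)(1) = 0 ≤ 0
  (2)(1) + (-4)(1) = -2 ≤ 0
  (-3)(1) + (-2)(1) = -5 ≤ 0
  (-3)(1) + (3)(1) = 0 ≤ 0
and d ≥ 0, so (2, 1) + t·d stays feasible for every t ≥ 0. Along this ray z = 7x1 + 9x2 changes by 16 per unit t, so z → +∞.

Unbounded — the objective can increase without bound over the feasible region.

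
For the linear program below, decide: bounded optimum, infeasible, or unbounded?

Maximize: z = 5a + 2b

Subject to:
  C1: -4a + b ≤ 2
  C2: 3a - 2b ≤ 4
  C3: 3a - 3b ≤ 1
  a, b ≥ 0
Feasible point: (0, 0) satisfies every constraint, so the LP is feasible.
Direction d = (1, 4): for each constraint row a, a·d ≤ 0 —
  (-4)(1) + (1)(4) = 0 ≤ 0
  (3)(1) + (-2)(4) = -5 ≤ 0
  (3)(1) + (-3)(4) = -9 ≤ 0
and d ≥ 0, so (0, 0) + t·d stays feasible for every t ≥ 0. Along this ray z = 5a + 2b changes by 13 per unit t, so z → +∞.

Unbounded: there is a feasible ray along which z → +∞.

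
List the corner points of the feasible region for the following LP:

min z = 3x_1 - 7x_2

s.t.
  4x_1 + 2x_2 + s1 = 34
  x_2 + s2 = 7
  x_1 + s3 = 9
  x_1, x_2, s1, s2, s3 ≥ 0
Each vertex is the intersection of two constraint boundaries that also satisfies all remaining constraints:
  x_1 = 0 and x_2 = 0 → (0, 0)
  4x_1 + 2x_2 = 34 and x_2 = 0 → (8.5, 0)
  4x_1 + 2x_2 = 34 and x_2 = 7 → (5, 7)
  x_2 = 7 and x_1 = 0 → (0, 7)

Vertices: (0, 0), (8.5, 0), (5, 7), (0, 7)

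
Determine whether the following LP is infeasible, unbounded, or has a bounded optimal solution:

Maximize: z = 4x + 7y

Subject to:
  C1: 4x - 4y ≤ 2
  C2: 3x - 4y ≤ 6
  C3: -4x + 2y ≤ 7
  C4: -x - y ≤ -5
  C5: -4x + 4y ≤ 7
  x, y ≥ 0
Feasible point: (2, 3) satisfies every constraint, so the LP is feasible.
Direction d = (1, 1): for each constraint row a, a·d ≤ 0 —
  (4)(1) + (-4)(1) = 0 ≤ 0
  (3)(1) + (-4)(1) = -1 ≤ 0
  (-4)(1) + (2)(1) = -2 ≤ 0
  (-1)(1) + (-1)(1) = -2 ≤ 0
  (-4)(1) + (4)(1) = 0 ≤ 0
and d ≥ 0, so (2, 3) + t·d stays feasible for every t ≥ 0. Along this ray z = 4x + 7y changes by 11 per unit t, so z → +∞.

Unbounded: there is a feasible ray along which z → +∞.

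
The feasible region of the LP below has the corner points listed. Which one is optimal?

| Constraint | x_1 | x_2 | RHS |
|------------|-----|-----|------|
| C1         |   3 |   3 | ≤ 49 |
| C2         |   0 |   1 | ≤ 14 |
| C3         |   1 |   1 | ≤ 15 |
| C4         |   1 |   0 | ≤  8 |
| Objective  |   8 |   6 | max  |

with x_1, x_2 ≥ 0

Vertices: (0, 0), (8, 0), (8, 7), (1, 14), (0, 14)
Evaluating z = 8x_1 + 6x_2 at each vertex:
  (0, 0): z = 0
  (8, 0): z = 64
  (8, 7): z = 106
  (1, 14): z = 92
  (0, 14): z = 84

The largest value is z = 106, attained at (8, 7).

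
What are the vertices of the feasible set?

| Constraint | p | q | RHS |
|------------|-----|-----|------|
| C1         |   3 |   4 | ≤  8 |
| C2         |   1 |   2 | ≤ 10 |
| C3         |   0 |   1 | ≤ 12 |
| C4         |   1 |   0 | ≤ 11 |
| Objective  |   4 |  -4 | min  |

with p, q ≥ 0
Each vertex is the intersection of two constraint boundaries that also satisfies all remaining constraints:
  p = 0 and q = 0 → (0, 0)
  3p + 4q = 8 and q = 0 → (2.667, 0)
  3p + 4q = 8 and p = 0 → (0, 2)

Vertices: (0, 0), (2.667, 0), (0, 2)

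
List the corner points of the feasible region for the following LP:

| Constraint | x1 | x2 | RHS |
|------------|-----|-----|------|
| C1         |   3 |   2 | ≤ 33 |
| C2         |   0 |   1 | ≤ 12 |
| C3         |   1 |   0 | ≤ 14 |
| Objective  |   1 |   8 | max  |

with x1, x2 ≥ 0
Each vertex is the intersection of two constraint boundaries that also satisfies all remaining constraints:
  x1 = 0 and x2 = 0 → (0, 0)
  3x1 + 2x2 = 33 and x2 = 0 → (11, 0)
  3x1 + 2x2 = 33 and x2 = 12 → (3, 12)
  x2 = 12 and x1 = 0 → (0, 12)

Vertices: (0, 0), (11, 0), (3, 12), (0, 12)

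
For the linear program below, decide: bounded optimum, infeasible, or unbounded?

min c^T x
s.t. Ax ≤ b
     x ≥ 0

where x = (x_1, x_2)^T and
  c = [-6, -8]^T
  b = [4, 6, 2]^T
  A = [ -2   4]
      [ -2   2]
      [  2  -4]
Feasible point: (0, 0) satisfies every constraint, so the LP is feasible.
Direction d = (2, 1): for each constraint row a, a·d ≤ 0 —
  (-2)(2) + (4)(1) = 0 ≤ 0
  (-2)(2) + (2)(1) = -2 ≤ 0
  (2)(2) + (-4)(1) = 0 ≤ 0
and d ≥ 0, so (0, 0) + t·d stays feasible for every t ≥ 0. Along this ray z = -6x_1 - 8x_2 changes by -20 per unit t, so z → −∞.

Unbounded: there is a feasible ray along which z → −∞.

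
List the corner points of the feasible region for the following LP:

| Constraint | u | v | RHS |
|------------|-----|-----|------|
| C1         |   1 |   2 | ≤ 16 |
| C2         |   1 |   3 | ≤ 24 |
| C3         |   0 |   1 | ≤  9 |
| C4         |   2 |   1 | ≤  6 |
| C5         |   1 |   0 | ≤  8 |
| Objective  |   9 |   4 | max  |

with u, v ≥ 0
Each vertex is the intersection of two constraint boundaries that also satisfies all remaining constraints:
  u = 0 and v = 0 → (0, 0)
  2u + v = 6 and v = 0 → (3, 0)
  2u + v = 6 and u = 0 → (0, 6)

Vertices: (0, 0), (3, 0), (0, 6)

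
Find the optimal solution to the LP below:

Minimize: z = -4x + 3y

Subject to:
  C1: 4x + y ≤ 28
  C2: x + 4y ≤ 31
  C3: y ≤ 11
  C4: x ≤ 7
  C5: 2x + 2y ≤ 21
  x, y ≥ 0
Each vertex is the intersection of two constraint boundaries that also satisfies all remaining constraints:
  x = 0 and y = 0 → (0, 0)
  4x + y = 28 and x = 7 → (7, 0)
  4x + y = 28 and 2x + 2y = 21 → (5.833, 4.667)
  x + 4y = 31 and 2x + 2y = 21 → (3.667, 6.833)
  x + 4y = 31 and x = 0 → (0, 7.75)

Evaluating z = -4x + 3y at each vertex:
  (0, 0): z = 0
  (7, 0): z = -28
  (5.833, 4.667): z = -9.333
  (3.667, 6.833): z = 5.833
  (0, 7.75): z = 23.25

The minimum is at (7, 0) with z = -28.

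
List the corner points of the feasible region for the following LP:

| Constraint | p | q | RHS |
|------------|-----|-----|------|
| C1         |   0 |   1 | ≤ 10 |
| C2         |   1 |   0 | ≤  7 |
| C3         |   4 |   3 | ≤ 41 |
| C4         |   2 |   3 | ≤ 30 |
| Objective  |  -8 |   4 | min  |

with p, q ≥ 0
Each vertex is the intersection of two constraint boundaries that also satisfies all remaining constraints:
  p = 0 and q = 0 → (0, 0)
  p = 7 and q = 0 → (7, 0)
  p = 7 and 4p + 3q = 41 → (7, 4.333)
  4p + 3q = 41 and 2p + 3q = 30 → (5.5, 6.333)
  q = 10 and 2p + 3q = 30 → (0, 10)

Vertices: (0, 0), (7, 0), (7, 4.333), (5.5, 6.333), (0, 10)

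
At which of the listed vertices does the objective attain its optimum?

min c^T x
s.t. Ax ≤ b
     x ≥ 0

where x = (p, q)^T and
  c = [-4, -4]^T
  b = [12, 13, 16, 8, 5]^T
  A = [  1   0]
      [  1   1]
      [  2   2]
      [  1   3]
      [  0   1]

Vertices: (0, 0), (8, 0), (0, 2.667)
Evaluating z = -4p - 4q at each vertex:
  (0, 0): z = 0
  (8, 0): z = -32
  (0, 2.667): z = -10.67

The smallest value is z = -32, attained at (8, 0).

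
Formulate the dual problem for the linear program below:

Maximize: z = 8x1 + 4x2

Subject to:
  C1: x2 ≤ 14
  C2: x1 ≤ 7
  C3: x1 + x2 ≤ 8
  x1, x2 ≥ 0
Minimize: z = 14y1 + 7y2 + 8y3

Subject to:
  C1: -y2 - y3 ≤ -8
  C2: -y1 - y3 ≤ -4
  y1, y2, y3 ≥ 0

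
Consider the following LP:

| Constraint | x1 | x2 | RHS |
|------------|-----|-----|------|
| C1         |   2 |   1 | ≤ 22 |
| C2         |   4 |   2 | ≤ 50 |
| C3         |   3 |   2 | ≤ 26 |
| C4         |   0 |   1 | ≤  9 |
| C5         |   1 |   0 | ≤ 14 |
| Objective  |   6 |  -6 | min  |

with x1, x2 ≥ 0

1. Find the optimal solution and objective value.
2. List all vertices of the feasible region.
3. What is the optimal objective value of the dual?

1. x1 = 0, x2 = 9, z = -54
2. (0, 0), (8.667, 0), (2.667, 9), (0, 9)
3. -54 (by strong duality, equal to the primal optimum)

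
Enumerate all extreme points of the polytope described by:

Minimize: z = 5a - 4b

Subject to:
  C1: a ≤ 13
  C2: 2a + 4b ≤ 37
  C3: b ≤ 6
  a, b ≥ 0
Each vertex is the intersection of two constraint boundaries that also satisfies all remaining constraints:
  a = 0 and b = 0 → (0, 0)
  a = 13 and b = 0 → (13, 0)
  a = 13 and 2a + 4b = 37 → (13, 2.75)
  2a + 4b = 37 and b = 6 → (6.5, 6)
  b = 6 and a = 0 → (0, 6)

Vertices: (0, 0), (13, 0), (13, 2.75), (6.5, 6), (0, 6)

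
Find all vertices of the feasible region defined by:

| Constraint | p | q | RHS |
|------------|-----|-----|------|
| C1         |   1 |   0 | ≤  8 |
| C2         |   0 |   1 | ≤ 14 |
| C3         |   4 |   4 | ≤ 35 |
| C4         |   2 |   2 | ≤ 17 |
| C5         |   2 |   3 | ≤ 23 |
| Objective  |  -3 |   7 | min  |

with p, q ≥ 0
Each vertex is the intersection of two constraint boundaries that also satisfies all remaining constraints:
  p = 0 and q = 0 → (0, 0)
  p = 8 and q = 0 → (8, 0)
  p = 8 and 2p + 2q = 17 → (8, 0.5)
  2p + 2q = 17 and 2p + 3q = 23 → (2.5, 6)
  2p + 3q = 23 and p = 0 → (0, 7.667)

Vertices: (0, 0), (8, 0), (8, 0.5), (2.5, 6), (0, 7.667)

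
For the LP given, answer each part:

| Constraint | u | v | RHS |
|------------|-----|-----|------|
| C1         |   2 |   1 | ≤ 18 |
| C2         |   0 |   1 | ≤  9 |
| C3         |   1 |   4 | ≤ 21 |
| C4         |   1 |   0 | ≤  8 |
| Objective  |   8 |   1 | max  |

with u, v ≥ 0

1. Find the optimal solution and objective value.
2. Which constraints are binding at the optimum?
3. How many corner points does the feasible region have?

1. u = 8, v = 2, z = 66
2. C1, C4
3. 5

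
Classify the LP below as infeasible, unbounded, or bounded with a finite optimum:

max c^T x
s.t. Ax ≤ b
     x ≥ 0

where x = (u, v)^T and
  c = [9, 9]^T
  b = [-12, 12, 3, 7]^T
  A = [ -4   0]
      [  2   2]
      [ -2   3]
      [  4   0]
One constraint requires 4u ≤ 7, while the constraint -4u ≤ -12 is equivalent to 4u ≥ 12. Together they would need 12 ≤ 4u ≤ 7, which is impossible since 12 > 7. No point satisfies all constraints.

The feasible region is empty; the LP is infeasible.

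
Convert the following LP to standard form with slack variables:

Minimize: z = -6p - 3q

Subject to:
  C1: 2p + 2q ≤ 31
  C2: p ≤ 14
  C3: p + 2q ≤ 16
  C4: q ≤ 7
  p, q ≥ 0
min z = -6p - 3q

s.t.
  2p + 2q + s1 = 31
  p + s2 = 14
  p + 2q + s3 = 16
  q + s4 = 7
  p, q, s1, s2, s3, s4 ≥ 0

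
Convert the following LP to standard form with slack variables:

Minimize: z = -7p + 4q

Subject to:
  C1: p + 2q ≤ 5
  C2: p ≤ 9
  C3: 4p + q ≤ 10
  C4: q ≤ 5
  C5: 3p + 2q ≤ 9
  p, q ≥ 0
min z = -7p + 4q

s.t.
  p + 2q + s1 = 5
  p + s2 = 9
  4p + q + s3 = 10
  q + s4 = 5
  3p + 2q + s5 = 9
  p, q, s1, s2, s3, s4, s5 ≥ 0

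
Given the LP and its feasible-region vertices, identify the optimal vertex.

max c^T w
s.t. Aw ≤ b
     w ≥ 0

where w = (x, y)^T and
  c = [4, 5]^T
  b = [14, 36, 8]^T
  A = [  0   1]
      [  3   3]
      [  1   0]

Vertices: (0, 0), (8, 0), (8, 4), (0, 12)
Evaluating z = 4x + 5y at each vertex:
  (0, 0): z = 0
  (8, 0): z = 32
  (8, 4): z = 52
  (0, 12): z = 60

The largest value is z = 60, attained at (0, 12).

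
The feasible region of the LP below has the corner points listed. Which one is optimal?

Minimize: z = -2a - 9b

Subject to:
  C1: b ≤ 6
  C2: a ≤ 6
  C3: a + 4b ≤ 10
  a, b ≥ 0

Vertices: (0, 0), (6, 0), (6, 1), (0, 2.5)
(0, 2.5) with z = -22.5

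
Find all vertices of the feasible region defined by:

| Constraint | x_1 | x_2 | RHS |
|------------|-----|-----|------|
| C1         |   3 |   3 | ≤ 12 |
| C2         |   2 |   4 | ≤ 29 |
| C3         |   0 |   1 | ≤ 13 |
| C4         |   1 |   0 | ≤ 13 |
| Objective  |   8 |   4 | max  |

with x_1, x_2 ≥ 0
Each vertex is the intersection of two constraint boundaries that also satisfies all remaining constraints:
  x_1 = 0 and x_2 = 0 → (0, 0)
  3x_1 + 3x_2 = 12 and x_2 = 0 → (4, 0)
  3x_1 + 3x_2 = 12 and x_1 = 0 → (0, 4)

Vertices: (0, 0), (4, 0), (0, 4)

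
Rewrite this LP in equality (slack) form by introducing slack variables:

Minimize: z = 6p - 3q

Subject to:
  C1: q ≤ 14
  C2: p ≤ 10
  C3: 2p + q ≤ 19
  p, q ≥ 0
min z = 6p - 3q

s.t.
  q + s1 = 14
  p + s2 = 10
  2p + q + s3 = 19
  p, q, s1, s2, s3 ≥ 0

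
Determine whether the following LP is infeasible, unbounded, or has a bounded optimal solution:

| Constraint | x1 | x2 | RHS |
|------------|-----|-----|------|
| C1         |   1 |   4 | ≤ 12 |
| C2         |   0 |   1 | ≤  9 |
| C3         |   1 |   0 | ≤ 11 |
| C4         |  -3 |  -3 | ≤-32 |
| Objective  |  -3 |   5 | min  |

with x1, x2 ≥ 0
The point (11, 0) satisfies every constraint, so the LP is feasible; the constraints give x1 ≤ 11 and x2 ≤ 9, which with x1, x2 ≥ 0 keep the feasible region inside a bounded box. A feasible, bounded LP attains a finite optimum at a vertex.

Evaluating z = -3x1 + 5x2 at each vertex:
  (10.67, 0): z = -32
  (11, 0): z = -33
  (11, 0.25): z = -31.75
  (10.22, 0.4444): z = -28.44

The LP has an optimal solution: (11, 0) with z = -33.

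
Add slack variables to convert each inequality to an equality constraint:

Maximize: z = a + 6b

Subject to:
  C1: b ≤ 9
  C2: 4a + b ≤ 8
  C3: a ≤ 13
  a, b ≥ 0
max z = a + 6b

s.t.
  b + s1 = 9
  4a + b + s2 = 8
  a + s3 = 13
  a, b, s1, s2, s3 ≥ 0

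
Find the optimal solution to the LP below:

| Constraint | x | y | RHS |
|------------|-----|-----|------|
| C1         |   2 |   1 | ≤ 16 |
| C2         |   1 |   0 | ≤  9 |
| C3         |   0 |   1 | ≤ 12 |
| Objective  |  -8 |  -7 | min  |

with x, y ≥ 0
x = 2, y = 12, z = -100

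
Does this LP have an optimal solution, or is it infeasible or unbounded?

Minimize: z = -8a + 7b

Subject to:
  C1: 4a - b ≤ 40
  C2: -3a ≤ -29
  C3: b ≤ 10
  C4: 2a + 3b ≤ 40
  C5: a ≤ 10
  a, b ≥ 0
The point (10, 0) satisfies every constraint, so the LP is feasible; the constraints give a ≤ 10 and b ≤ 10, which with a, b ≥ 0 keep the feasible region inside a bounded box. A feasible, bounded LP attains a finite optimum at a vertex.

Evaluating z = -8a + 7b at each vertex:
  (9.667, 0): z = -77.33
  (10, 0): z = -80
  (10, 6.667): z = -33.33
  (9.667, 6.889): z = -29.11

The LP has an optimal solution: (10, 0) with z = -80.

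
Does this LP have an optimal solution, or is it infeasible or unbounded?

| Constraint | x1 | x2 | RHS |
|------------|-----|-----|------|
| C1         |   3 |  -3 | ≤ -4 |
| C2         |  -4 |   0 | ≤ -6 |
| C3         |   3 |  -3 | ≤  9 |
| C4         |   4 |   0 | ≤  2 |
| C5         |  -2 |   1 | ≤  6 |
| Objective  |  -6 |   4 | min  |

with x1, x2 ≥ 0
C4 requires 4x1 ≤ 2, while C2 (-4x1 ≤ -6) is equivalent to 4x1 ≥ 6. Together they would need 6 ≤ 4x1 ≤ 2, which is impossible since 6 > 2. No point satisfies all constraints.

Infeasible: no point satisfies all constraints simultaneously.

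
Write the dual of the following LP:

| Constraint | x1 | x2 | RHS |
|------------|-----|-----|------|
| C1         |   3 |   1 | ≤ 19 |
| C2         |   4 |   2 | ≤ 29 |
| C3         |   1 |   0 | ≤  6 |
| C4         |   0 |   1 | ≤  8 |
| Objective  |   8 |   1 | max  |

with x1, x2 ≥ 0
Minimize: z = 19y1 + 29y2 + 6y3 + 8y4

Subject to:
  C1: -3y1 - 4y2 - y3 ≤ -8
  C2: -y1 - 2y2 - y4 ≤ -1
  y1, y2, y3, y4 ≥ 0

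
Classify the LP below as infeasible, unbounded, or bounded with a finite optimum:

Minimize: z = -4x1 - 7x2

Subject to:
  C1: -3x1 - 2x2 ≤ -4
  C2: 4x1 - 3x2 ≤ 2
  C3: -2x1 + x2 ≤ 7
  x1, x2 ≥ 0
Feasible point: (0, 2) satisfies every constraint, so the LP is feasible.
Direction d = (3, 4): for each constraint row a, a·d ≤ 0 —
  (-3)(3) + (-2)(4) = -17 ≤ 0
  (4)(3) + (-3)(4) = 0 ≤ 0
  (-2)(3) + (1)(4) = -2 ≤ 0
and d ≥ 0, so (0, 2) + t·d stays feasible for every t ≥ 0. Along this ray z = -4x1 - 7x2 changes by -40 per unit t, so z → −∞.

The LP is unbounded; z can be made arbitrarily small.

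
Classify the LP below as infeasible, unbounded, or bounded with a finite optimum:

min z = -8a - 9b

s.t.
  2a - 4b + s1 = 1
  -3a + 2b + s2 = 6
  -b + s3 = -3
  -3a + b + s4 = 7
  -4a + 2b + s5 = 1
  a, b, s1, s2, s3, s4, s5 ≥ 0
Feasible point: (2, 3) satisfies every constraint, so the LP is feasible.
Direction d = (1, 1): for each constraint row a, a·d ≤ 0 —
  (2)(1) + (-4)(1) = -2 ≤ 0
  (-3)(1) + (2)(1) = -1 ≤ 0
  (0)(1) + (-1)(1) = -1 ≤ 0
  (-3)(1) + (1)(1) = -2 ≤ 0
  (-4)(1) + (2)(1) = -2 ≤ 0
and d ≥ 0, so (2, 3) + t·d stays feasible for every t ≥ 0. Along this ray z = -8a - 9b changes by -17 per unit t, so z → −∞.

Unbounded: there is a feasible ray along which z → −∞.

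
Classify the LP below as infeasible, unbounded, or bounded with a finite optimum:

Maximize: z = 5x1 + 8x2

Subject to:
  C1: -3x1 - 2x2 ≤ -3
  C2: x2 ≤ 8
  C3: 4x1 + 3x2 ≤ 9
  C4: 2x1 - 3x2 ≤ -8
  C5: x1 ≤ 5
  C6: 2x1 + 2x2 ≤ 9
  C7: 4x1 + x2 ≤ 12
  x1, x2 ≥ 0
The point (0, 3) satisfies every constraint, so the LP is feasible; the constraints give x1 ≤ 5 and x2 ≤ 8, which with x1, x2 ≥ 0 keep the feasible region inside a bounded box. A feasible, bounded LP attains a finite optimum at a vertex.

Evaluating z = 5x1 + 8x2 at each vertex:
  (0, 2.667): z = 21.33
  (0.1667, 2.778): z = 23.06
  (0, 3): z = 24

The LP has an optimal solution: (0, 3) with z = 24.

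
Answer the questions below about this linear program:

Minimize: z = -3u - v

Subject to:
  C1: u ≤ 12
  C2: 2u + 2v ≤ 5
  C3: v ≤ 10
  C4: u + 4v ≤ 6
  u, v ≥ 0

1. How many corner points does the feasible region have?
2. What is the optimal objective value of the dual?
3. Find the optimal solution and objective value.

1. 4
2. -7.5 (by strong duality, equal to the primal optimum)
3. u = 2.5, v = 0, z = -7.5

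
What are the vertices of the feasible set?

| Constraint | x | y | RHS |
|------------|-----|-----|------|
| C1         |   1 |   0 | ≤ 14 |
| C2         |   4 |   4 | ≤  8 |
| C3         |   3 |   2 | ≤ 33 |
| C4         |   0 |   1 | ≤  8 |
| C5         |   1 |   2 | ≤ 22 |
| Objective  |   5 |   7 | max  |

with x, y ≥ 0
Each vertex is the intersection of two constraint boundaries that also satisfies all remaining constraints:
  x = 0 and y = 0 → (0, 0)
  4x + 4y = 8 and y = 0 → (2, 0)
  4x + 4y = 8 and x = 0 → (0, 2)

Vertices: (0, 0), (2, 0), (0, 2)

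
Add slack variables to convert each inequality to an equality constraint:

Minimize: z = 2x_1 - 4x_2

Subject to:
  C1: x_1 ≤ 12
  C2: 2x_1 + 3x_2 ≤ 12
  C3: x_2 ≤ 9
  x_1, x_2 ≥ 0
min z = 2x_1 - 4x_2

s.t.
  x_1 + s1 = 12
  2x_1 + 3x_2 + s2 = 12
  x_2 + s3 = 9
  x_1, x_2, s1, s2, s3 ≥ 0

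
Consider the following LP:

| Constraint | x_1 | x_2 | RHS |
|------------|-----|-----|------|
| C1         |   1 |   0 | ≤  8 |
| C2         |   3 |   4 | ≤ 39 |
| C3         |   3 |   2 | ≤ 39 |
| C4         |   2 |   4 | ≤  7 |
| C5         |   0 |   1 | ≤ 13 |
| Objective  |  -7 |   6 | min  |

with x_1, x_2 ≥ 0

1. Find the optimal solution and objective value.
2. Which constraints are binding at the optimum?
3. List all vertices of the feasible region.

1. x_1 = 3.5, x_2 = 0, z = -24.5
2. C4, x_2 ≥ 0
3. (0, 0), (3.5, 0), (0, 1.75)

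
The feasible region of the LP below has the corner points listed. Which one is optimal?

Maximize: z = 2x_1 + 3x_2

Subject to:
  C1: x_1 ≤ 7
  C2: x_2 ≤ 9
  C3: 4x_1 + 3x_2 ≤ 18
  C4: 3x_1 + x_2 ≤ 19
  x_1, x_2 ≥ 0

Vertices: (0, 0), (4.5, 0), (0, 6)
(0, 6) with z = 18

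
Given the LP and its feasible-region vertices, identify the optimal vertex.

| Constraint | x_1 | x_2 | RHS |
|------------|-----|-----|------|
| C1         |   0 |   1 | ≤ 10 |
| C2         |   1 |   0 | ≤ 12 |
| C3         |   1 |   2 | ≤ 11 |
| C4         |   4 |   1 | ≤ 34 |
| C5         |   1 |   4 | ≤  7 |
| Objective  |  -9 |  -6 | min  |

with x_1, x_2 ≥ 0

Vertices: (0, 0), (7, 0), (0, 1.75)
(7, 0) with z = -63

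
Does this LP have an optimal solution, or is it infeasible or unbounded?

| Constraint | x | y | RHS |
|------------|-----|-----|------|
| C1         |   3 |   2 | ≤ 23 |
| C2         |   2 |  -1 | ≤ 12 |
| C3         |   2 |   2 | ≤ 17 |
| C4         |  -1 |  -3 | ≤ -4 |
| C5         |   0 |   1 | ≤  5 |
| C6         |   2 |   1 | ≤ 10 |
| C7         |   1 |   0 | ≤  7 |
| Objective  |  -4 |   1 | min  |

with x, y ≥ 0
The point (5, 0) satisfies every constraint, so the LP is feasible; the constraints give x ≤ 7 and y ≤ 5, which with x, y ≥ 0 keep the feasible region inside a bounded box. A feasible, bounded LP attains a finite optimum at a vertex.

Evaluating z = -4x + y at each vertex:
  (0, 1.333): z = 1.333
  (4, 0): z = -16
  (5, 0): z = -20
  (2.5, 5): z = -5
  (0, 5): z = 5

Bounded optimum: z* = -20 at (5, 0).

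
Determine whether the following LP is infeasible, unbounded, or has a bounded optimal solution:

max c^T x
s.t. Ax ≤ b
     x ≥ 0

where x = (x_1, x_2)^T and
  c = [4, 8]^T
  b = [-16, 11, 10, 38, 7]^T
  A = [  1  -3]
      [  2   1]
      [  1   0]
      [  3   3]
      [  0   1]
The point (2, 7) satisfies every constraint, so the LP is feasible; the constraints give x_1 ≤ 10 and x_2 ≤ 7, which with x_1, x_2 ≥ 0 keep the feasible region inside a bounded box. A feasible, bounded LP attains a finite optimum at a vertex.

Evaluating z = 4x_1 + 8x_2 at each vertex:
  (0, 5.333): z = 42.67
  (2.429, 6.143): z = 58.86
  (2, 7): z = 64
  (0, 7): z = 56

Bounded optimum: z* = 64 at (2, 7).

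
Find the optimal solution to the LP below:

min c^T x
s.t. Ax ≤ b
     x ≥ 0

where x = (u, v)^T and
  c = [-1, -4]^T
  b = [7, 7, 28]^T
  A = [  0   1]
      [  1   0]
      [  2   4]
Each vertex is the intersection of two constraint boundaries that also satisfies all remaining constraints:
  u = 0 and v = 0 → (0, 0)
  u = 7 and v = 0 → (7, 0)
  u = 7 and 2u + 4v = 28 → (7, 3.5)
  v = 7 and 2u + 4v = 28 → (0, 7)

Evaluating z = -u - 4v at each vertex:
  (0, 0): z = 0
  (7, 0): z = -7
  (7, 3.5): z = -21
  (0, 7): z = -28

The minimum is at (0, 7) with z = -28.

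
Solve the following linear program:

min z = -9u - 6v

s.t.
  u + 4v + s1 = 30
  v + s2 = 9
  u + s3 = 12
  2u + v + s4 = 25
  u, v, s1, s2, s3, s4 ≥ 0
Each vertex is the intersection of two constraint boundaries that also satisfies all remaining constraints:
  u = 0 and v = 0 → (0, 0)
  u = 12 and v = 0 → (12, 0)
  u = 12 and 2u + v = 25 → (12, 1)
  u + 4v = 30 and 2u + v = 25 → (10, 5)
  u + 4v = 30 and u = 0 → (0, 7.5)

Evaluating z = -9u - 6v at each vertex:
  (0, 0): z = 0
  (12, 0): z = -108
  (12, 1): z = -114
  (10, 5): z = -120
  (0, 7.5): z = -45

The minimum is at (10, 5) with z = -120.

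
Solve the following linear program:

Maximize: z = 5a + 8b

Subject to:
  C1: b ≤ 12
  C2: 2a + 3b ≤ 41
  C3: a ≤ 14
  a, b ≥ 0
Each vertex is the intersection of two constraint boundaries that also satisfies all remaining constraints:
  a = 0 and b = 0 → (0, 0)
  a = 14 and b = 0 → (14, 0)
  2a + 3b = 41 and a = 14 → (14, 4.333)
  b = 12 and 2a + 3b = 41 → (2.5, 12)
  b = 12 and a = 0 → (0, 12)

Evaluating z = 5a + 8b at each vertex:
  (0, 0): z = 0
  (14, 0): z = 70
  (14, 4.333): z = 104.7
  (2.5, 12): z = 108.5
  (0, 12): z = 96

The maximum is at (2.5, 12) with z = 108.5.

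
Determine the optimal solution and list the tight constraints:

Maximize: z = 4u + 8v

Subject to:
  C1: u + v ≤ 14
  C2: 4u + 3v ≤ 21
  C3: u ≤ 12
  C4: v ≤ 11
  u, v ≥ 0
Optimal: u = 0, v = 7
Binding: C2, u ≥ 0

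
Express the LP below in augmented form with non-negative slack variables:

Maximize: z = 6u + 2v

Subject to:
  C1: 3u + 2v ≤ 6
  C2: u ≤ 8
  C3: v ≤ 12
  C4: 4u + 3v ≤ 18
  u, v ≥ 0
max z = 6u + 2v

s.t.
  3u + 2v + s1 = 6
  u + s2 = 8
  v + s3 = 12
  4u + 3v + s4 = 18
  u, v, s1, s2, s3, s4 ≥ 0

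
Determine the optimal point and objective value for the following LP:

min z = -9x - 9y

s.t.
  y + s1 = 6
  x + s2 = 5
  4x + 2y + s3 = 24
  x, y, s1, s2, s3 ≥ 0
x = 3, y = 6, z = -81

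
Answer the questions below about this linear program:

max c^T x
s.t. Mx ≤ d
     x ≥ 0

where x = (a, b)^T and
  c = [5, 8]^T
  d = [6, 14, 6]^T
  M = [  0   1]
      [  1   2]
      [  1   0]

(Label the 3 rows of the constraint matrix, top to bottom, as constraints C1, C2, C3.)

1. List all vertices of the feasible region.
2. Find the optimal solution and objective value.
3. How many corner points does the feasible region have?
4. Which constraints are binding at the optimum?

1. (0, 0), (6, 0), (6, 4), (2, 6), (0, 6)
2. a = 6, b = 4, z = 62
3. 5
4. C2, C3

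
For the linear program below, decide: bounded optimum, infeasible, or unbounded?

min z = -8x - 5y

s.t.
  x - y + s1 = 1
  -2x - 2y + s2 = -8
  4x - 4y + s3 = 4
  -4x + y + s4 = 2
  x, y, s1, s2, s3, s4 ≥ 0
Feasible point: (1, 3) satisfies every constraint, so the LP is feasible.
Direction d = (1, 1): for each constraint row a, a·d ≤ 0 —
  (1)(1) + (-1)(1) = 0 ≤ 0
  (-2)(1) + (-2)(1) = -4 ≤ 0
  (4)(1) + (-4)(1) = 0 ≤ 0
  (-4)(1) + (1)(1) = -3 ≤ 0
and d ≥ 0, so (1, 3) + t·d stays feasible for every t ≥ 0. Along this ray z = -8x - 5y changes by -13 per unit t, so z → −∞.

Unbounded — the objective can decrease without bound over the feasible region.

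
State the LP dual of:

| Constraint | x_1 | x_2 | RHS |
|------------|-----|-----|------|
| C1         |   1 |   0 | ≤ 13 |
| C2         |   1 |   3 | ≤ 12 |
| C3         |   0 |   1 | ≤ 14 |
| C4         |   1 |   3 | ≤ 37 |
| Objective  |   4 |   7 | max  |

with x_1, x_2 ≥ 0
Minimize: z = 13y1 + 12y2 + 14y3 + 37y4

Subject to:
  C1: -y1 - y2 - y4 ≤ -4
  C2: -3y2 - y3 - 3y4 ≤ -7
  y1, y2, y3, y4 ≥ 0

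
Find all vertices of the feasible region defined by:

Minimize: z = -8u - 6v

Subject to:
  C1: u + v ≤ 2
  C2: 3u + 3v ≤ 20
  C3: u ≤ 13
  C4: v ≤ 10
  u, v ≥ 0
Each vertex is the intersection of two constraint boundaries that also satisfies all remaining constraints:
  u = 0 and v = 0 → (0, 0)
  u + v = 2 and v = 0 → (2, 0)
  u + v = 2 and u = 0 → (0, 2)

Vertices: (0, 0), (2, 0), (0, 2)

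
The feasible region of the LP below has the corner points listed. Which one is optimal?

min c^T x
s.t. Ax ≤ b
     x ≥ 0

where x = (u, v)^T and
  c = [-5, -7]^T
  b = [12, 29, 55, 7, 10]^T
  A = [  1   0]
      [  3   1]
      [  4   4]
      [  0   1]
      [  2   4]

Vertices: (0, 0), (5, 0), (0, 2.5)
Evaluating z = -5u - 7v at each vertex:
  (0, 0): z = 0
  (5, 0): z = -25
  (0, 2.5): z = -17.5

The smallest value is z = -25, attained at (5, 0).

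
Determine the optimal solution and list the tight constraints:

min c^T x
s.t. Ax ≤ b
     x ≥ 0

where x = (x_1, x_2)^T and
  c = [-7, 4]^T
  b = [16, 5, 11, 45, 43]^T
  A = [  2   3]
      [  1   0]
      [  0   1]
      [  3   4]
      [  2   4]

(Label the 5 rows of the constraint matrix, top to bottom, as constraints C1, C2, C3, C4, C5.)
Optimal: x_1 = 5, x_2 = 0
Slack at optimum:
  C1: slack = 6
  C2: slack = 0 (binding)
  C3: slack = 11
  C4: slack = 30
  C5: slack = 33
  x_1 ≥ 0: x_1 = 5
  x_2 ≥ 0: x_2 = 0 (binding)
Binding constraints: C2, x_2 ≥ 0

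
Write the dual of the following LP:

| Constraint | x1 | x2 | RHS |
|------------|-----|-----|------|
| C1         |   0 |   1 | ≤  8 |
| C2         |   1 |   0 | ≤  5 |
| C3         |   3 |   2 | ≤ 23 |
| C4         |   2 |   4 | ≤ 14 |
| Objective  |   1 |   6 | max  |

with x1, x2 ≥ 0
Minimize: z = 8y1 + 5y2 + 23y3 + 14y4

Subject to:
  C1: -y2 - 3y3 - 2y4 ≤ -1
  C2: -y1 - 2y3 - 4y4 ≤ -6
  y1, y2, y3, y4 ≥ 0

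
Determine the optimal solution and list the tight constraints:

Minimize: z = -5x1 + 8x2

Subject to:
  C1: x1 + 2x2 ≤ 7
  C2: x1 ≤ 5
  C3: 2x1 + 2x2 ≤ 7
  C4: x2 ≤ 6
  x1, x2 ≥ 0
Optimal: x1 = 3.5, x2 = 0
Binding: C3, x2 ≥ 0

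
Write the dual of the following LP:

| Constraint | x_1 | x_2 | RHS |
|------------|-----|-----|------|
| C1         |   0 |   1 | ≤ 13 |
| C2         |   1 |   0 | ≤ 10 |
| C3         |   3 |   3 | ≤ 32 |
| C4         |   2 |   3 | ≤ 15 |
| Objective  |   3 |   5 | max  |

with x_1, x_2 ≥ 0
Minimize: z = 13y1 + 10y2 + 32y3 + 15y4

Subject to:
  C1: -y2 - 3y3 - 2y4 ≤ -3
  C2: -y1 - 3y3 - 3y4 ≤ -5
  y1, y2, y3, y4 ≥ 0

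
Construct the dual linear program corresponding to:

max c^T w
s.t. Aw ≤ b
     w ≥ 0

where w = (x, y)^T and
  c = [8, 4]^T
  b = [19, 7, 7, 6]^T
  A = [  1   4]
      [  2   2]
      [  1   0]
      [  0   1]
Minimize: z = 19y1 + 7y2 + 7y3 + 6y4

Subject to:
  C1: -y1 - 2y2 - y3 ≤ -8
  C2: -4y1 - 2y2 - y4 ≤ -4
  y1, y2, y3, y4 ≥ 0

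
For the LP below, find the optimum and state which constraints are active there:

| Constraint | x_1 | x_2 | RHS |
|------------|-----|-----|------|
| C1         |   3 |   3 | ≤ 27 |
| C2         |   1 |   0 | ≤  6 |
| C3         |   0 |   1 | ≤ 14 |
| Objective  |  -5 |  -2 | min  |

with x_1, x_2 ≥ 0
Optimal: x_1 = 6, x_2 = 3
Binding: C1, C2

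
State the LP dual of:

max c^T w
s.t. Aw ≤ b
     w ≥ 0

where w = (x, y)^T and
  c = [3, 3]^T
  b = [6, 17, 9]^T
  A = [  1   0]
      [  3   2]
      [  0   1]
Minimize: z = 6y1 + 17y2 + 9y3

Subject to:
  C1: -y1 - 3y2 ≤ -3
  C2: -2y2 - y3 ≤ -3
  y1, y2, y3 ≥ 0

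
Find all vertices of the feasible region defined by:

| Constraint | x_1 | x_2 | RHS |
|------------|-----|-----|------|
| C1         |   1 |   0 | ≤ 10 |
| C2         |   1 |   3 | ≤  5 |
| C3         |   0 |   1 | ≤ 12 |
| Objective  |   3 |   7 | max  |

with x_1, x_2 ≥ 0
Each vertex is the intersection of two constraint boundaries that also satisfies all remaining constraints:
  x_1 = 0 and x_2 = 0 → (0, 0)
  x_1 + 3x_2 = 5 and x_2 = 0 → (5, 0)
  x_1 + 3x_2 = 5 and x_1 = 0 → (0, 1.667)

Vertices: (0, 0), (5, 0), (0, 1.667)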